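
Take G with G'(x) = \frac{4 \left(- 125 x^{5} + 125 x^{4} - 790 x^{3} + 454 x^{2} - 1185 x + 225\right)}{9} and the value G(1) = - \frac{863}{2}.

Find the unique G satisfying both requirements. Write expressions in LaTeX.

G(x) = - \frac{250 x^{6}}{27} + \frac{100 x^{5}}{9} - \frac{790 x^{4}}{9} + \frac{1816 x^{3}}{27} - \frac{790 x^{2}}{3} + 100 x - \frac{499}{2}

G'(x) matches the chain-rule pattern g'(h)*h' with inner function h(x) = - \frac{5 x^{2}}{3} + \frac{2 x}{3} - 5; substituting u = h(x) collapses the integral.
A general antiderivative is 2 \left(- \frac{5 x^{2}}{3} + \frac{2 x}{3} - 5\right)^{3} + C.
The condition gives C = - \frac{863}{2} - (-432) = \frac{1}{2}.
So G(x) = - \frac{250 x^{6}}{27} + \frac{100 x^{5}}{9} - \frac{790 x^{4}}{9} + \frac{1816 x^{3}}{27} - \frac{790 x^{2}}{3} + 100 x - \frac{499}{2}.
Check: d/dx[- \frac{250 x^{6}}{27} + \frac{100 x^{5}}{9} - \frac{790 x^{4}}{9} + \frac{1816 x^{3}}{27} - \frac{790 x^{2}}{3} + 100 x - \frac{499}{2}] = - \frac{500 x^{5}}{9} + \frac{500 x^{4}}{9} - \frac{3160 x^{3}}{9} + \frac{1816 x^{2}}{9} - \frac{1580 x}{3} + 100, which equals G'(x).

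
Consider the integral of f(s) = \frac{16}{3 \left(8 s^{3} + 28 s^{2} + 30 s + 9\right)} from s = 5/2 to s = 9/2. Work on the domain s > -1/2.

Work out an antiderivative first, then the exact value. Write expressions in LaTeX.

Antiderivative: F(s) = \frac{2 \log{\left(s + \frac{1}{2} \right)}}{3} - \frac{2 \log{\left(s + \frac{3}{2} \right)}}{3} + \frac{16}{24 s + 36}; value = - \frac{2 \log{\left(6 \right)}}{3} - \frac{2 \log{\left(3 \right)}}{3} - \frac{1}{18} + \frac{2 \log{\left(4 \right)}}{3} + \frac{2 \log{\left(5 \right)}}{3}

Factor the denominator (3 \left(2 s + 1\right) \left(2 s + 3\right)^{2}) and decompose: f = - \frac{4}{3 \left(2 s + 3\right)} - \frac{8}{3 \left(2 s + 3\right)^{2}} + \frac{4}{3 \left(2 s + 1\right)}; each piece integrates to a log, atan, or power term.
F(s) = \frac{2 \log{\left(s + \frac{1}{2} \right)}}{3} - \frac{2 \log{\left(s + \frac{3}{2} \right)}}{3} + \frac{16}{24 s + 36} is an antiderivative of f.
Check: d/ds[\frac{2 \log{\left(s + \frac{1}{2} \right)}}{3} - \frac{2 \log{\left(s + \frac{3}{2} \right)}}{3} + \frac{16}{24 s + 36}] = \frac{16}{24 s^{3} + 84 s^{2} + 90 s + 27}, which equals f(s).
F(9/2) = - \frac{2 \log{\left(6 \right)}}{3} + \frac{1}{9} + \frac{2 \log{\left(5 \right)}}{3}; F(5/2) = - \frac{2 \log{\left(4 \right)}}{3} + \frac{1}{6} + \frac{2 \log{\left(3 \right)}}{3}.
Integral = F(9/2) - F(5/2) = - \frac{2 \log{\left(6 \right)}}{3} - \frac{2 \log{\left(3 \right)}}{3} - \frac{1}{18} + \frac{2 \log{\left(4 \right)}}{3} + \frac{2 \log{\left(5 \right)}}{3}.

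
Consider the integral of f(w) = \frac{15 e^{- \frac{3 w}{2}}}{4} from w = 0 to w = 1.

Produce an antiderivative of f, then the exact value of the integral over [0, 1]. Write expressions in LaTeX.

A first test for any F(w): its w-derivative must equal f(w) identically.
F(w) = - \frac{5 e^{- \frac{3 w}{2}}}{2} is an antiderivative of f.
Check: d/dw[- \frac{5 e^{- \frac{3 w}{2}}}{2}] = \frac{15 e^{- \frac{3 w}{2}}}{4} = f(w).
F(1) = - \frac{5}{2 e^{\frac{3}{2}}}; F(0) = - \frac{5}{2}.
Integral = F(1) - F(0) = \frac{5}{2} - \frac{5}{2 e^{\frac{3}{2}}}.

Antiderivative: F(w) = - \frac{5 e^{- \frac{3 w}{2}}}{2}; value = \frac{5}{2} - \frac{5}{2 e^{\frac{3}{2}}}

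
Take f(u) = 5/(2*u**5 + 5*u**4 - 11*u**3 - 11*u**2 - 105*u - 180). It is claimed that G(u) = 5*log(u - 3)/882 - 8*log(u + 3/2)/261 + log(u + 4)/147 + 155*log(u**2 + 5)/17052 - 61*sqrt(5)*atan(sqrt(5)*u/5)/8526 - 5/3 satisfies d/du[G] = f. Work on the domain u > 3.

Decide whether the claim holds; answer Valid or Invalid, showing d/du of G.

Valid: G'(u) = f(u).

d/du[G] = 5/(2*u**5 + 5*u**4 - 11*u**3 - 11*u**2 - 105*u - 180)
This equals f(u) exactly, so the claim holds.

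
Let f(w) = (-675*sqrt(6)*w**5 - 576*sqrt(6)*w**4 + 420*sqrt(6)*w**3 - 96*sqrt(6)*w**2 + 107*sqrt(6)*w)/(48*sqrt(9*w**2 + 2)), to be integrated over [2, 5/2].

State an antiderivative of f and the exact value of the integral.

Antiderivative: F(w) = -5*sqrt(6)*w**4*sqrt(9*w**2 + 2)/16 - sqrt(6)*w**3*sqrt(9*w**2 + 2)/3 + 5*sqrt(6)*w**2*sqrt(9*w**2 + 2)/12 + sqrt(6)*sqrt(9*w**2 + 2)/16; value = -11327*sqrt(1398)/1536 + 95*sqrt(57)/8

Recognize the product-rule pattern: f = u'v + uv' with u = -3*sqrt(3*w**2/2 + 1/3)/2, v = 5*w**4/4 + 4*w**3/3 - 5*w**2/3 - 1/4, so integration by parts undoes it.
F(w) = -5*sqrt(6)*w**4*sqrt(9*w**2 + 2)/16 - sqrt(6)*w**3*sqrt(9*w**2 + 2)/3 + 5*sqrt(6)*w**2*sqrt(9*w**2 + 2)/12 + sqrt(6)*sqrt(9*w**2 + 2)/16 is an antiderivative of f.
Check: d/dw[-5*sqrt(6)*w**4*sqrt(9*w**2 + 2)/16 - sqrt(6)*w**3*sqrt(9*w**2 + 2)/3 + 5*sqrt(6)*w**2*sqrt(9*w**2 + 2)/12 + sqrt(6)*sqrt(9*w**2 + 2)/16] = (-675*sqrt(6)*w**5 - 576*sqrt(6)*w**4 + 420*sqrt(6)*w**3 - 96*sqrt(6)*w**2 + 107*sqrt(6)*w)/(48*sqrt(9*w**2 + 2)) = f(w).
F(5/2) = -11327*sqrt(1398)/1536; F(2) = -95*sqrt(57)/8.
Integral = F(5/2) - F(2) = -11327*sqrt(1398)/1536 + 95*sqrt(57)/8.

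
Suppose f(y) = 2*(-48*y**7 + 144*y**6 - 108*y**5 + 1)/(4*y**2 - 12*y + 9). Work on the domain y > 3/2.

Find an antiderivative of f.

A first test for any F(y): its y-derivative must equal f(y) identically.
Check: d/dy[(-8*y**7 + 12*y**6 - 1)/(2*y - 3)] = (-96*y**7 + 288*y**6 - 216*y**5 + 2)/(4*y**2 - 12*y + 9), which equals f(y).

An antiderivative is F(y) = (-8*y**7 + 12*y**6 - 1)/(2*y - 3).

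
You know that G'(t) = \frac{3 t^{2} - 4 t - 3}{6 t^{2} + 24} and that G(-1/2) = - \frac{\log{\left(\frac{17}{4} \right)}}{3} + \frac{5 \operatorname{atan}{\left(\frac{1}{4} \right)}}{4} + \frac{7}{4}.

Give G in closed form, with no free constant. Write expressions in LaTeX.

G(t) = \frac{6 t - 4 \log{\left(t^{2} + 4 \right)} - 15 \operatorname{atan}{\left(\frac{t}{2} \right)} + 24}{12}

The proposed G(t) is checked by its d/dt: the result must match the given G'(t).
A general antiderivative is \frac{t}{2} - \frac{\log{\left(t^{2} + 4 \right)}}{3} - \frac{5 \operatorname{atan}{\left(\frac{t}{2} \right)}}{4} + C.
The condition gives C = - \frac{\log{\left(\frac{17}{4} \right)}}{3} + \frac{5 \operatorname{atan}{\left(\frac{1}{4} \right)}}{4} + \frac{7}{4} - (- \frac{\log{\left(\frac{17}{4} \right)}}{3} - \frac{1}{4} + \frac{5 \operatorname{atan}{\left(\frac{1}{4} \right)}}{4}) = 2.
So G(t) = \frac{6 t - 4 \log{\left(t^{2} + 4 \right)} - 15 \operatorname{atan}{\left(\frac{t}{2} \right)} + 24}{12}.
Check: d/dt[\frac{6 t - 4 \log{\left(t^{2} + 4 \right)} - 15 \operatorname{atan}{\left(\frac{t}{2} \right)} + 24}{12}] = \frac{3 t^{2} - 4 t - 3}{6 t^{2} + 24} = G'(t).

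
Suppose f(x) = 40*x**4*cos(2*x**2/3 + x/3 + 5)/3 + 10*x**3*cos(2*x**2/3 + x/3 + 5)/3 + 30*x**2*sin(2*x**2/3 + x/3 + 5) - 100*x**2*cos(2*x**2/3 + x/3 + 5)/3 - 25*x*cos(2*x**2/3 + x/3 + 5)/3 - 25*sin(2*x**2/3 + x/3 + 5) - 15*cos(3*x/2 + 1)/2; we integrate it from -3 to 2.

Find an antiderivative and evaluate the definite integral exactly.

Integrate term by term and add the pieces.
F(x) = 10*x**3*sin(2*x**2/3 + x/3 + 5) - 25*x*sin(2*x**2/3 + x/3 + 5) - 5*sin(3*x/2 + 1) is an antiderivative of f.
Check: d/dx[10*x**3*sin(2*x**2/3 + x/3 + 5) - 25*x*sin(2*x**2/3 + x/3 + 5) - 5*sin(3*x/2 + 1)] = 40*x**4*cos(2*x**2/3 + x/3 + 5)/3 + 10*x**3*cos(2*x**2/3 + x/3 + 5)/3 + 30*x**2*sin(2*x**2/3 + x/3 + 5) - 100*x**2*cos(2*x**2/3 + x/3 + 5)/3 - 25*x*cos(2*x**2/3 + x/3 + 5)/3 - 25*sin(2*x**2/3 + x/3 + 5) - 15*cos(3*x/2 + 1)/2 = f(x).
F(2) = -5*sin(4) + 30*sin(25/3); F(-3) = 5*sin(7/2) - 195*sin(10).
Integral = F(2) - F(-3) = 195*sin(10) - 5*sin(7/2) - 5*sin(4) + 30*sin(25/3).

Antiderivative: F(x) = 10*x**3*sin(2*x**2/3 + x/3 + 5) - 25*x*sin(2*x**2/3 + x/3 + 5) - 5*sin(3*x/2 + 1); value = 195*sin(10) - 5*sin(7/2) - 5*sin(4) + 30*sin(25/3)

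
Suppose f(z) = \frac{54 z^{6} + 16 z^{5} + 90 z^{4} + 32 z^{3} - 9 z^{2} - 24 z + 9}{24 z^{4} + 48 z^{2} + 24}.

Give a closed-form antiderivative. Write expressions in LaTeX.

An antiderivative is F(z) = - \frac{- 3 z^{5} - \frac{4 z^{4}}{3} - \frac{3 z}{2} - 2}{4 \left(z^{2} + 1\right)}.

f has the shape u'v + uv' for u = - \frac{1}{4 \left(z^{2} + 1\right)} and v = - 3 z^{5} - \frac{4 z^{4}}{3} - \frac{3 z}{2} - 2 — it is the derivative of the product u*v.
Check: d/dz[- \frac{- 3 z^{5} - \frac{4 z^{4}}{3} - \frac{3 z}{2} - 2}{4 \left(z^{2} + 1\right)}] = \frac{54 z^{6} + 16 z^{5} + 90 z^{4} + 32 z^{3} - 9 z^{2} - 24 z + 9}{24 z^{4} + 48 z^{2} + 24} = f(z).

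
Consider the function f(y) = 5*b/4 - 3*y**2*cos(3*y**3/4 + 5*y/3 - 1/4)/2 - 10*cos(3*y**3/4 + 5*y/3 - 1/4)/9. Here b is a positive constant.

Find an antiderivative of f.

Integrate term by term and add the pieces.
Check: d/dy[(15*b*y - 8*sin(3*y**3/4 + 5*y/3 - 1/4))/12] = 5*b/4 - 3*y**2*cos(3*y**3/4 + 5*y/3 - 1/4)/2 - 10*cos(3*y**3/4 + 5*y/3 - 1/4)/9 = f(y).

An antiderivative is F(y) = (15*b*y - 8*sin(3*y**3/4 + 5*y/3 - 1/4))/12.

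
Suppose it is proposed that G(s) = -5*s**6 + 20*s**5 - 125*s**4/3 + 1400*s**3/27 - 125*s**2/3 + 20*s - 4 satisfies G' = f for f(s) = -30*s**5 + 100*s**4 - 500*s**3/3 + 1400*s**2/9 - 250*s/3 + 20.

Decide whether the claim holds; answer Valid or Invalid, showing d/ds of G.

Valid - differentiating G returns exactly f.

d/ds[G] = -30*s**5 + 100*s**4 - 500*s**3/3 + 1400*s**2/9 - 250*s/3 + 20
This equals f(s) exactly, so the claim holds.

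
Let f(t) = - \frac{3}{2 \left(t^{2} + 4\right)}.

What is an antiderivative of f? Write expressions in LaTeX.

An antiderivative F(t) passes only if d/dt[F] lands on f(t) exactly.
Check: d/dt[- \frac{3 \operatorname{atan}{\left(\frac{t}{2} \right)}}{4}] = - \frac{3}{2 t^{2} + 8}, which equals f(t).

An antiderivative is F(t) = - \frac{3 \operatorname{atan}{\left(\frac{t}{2} \right)}}{4}.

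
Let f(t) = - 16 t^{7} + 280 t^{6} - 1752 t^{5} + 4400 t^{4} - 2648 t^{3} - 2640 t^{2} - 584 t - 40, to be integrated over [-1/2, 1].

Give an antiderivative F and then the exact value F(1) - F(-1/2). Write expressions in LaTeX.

The substitution u = - t^{2} + 5 t + 1 works: f is exactly (dF/du)*(du/dt) for that inner function.
F(t) = - 2 \left(t^{2} - 5 t - 1\right)^{4} is an antiderivative of f.
Check: d/dt[- 2 \left(t^{2} - 5 t - 1\right)^{4}] = - 16 t^{7} + 280 t^{6} - 1752 t^{5} + 4400 t^{4} - 2648 t^{3} - 2640 t^{2} - 584 t - 40 = f(t).
F(1) = -1250; F(-1/2) = - \frac{2401}{128}.
Integral = F(1) - F(-1/2) = - \frac{157599}{128}.

Antiderivative: F(t) = - 2 \left(t^{2} - 5 t - 1\right)^{4}; value = - \frac{157599}{128}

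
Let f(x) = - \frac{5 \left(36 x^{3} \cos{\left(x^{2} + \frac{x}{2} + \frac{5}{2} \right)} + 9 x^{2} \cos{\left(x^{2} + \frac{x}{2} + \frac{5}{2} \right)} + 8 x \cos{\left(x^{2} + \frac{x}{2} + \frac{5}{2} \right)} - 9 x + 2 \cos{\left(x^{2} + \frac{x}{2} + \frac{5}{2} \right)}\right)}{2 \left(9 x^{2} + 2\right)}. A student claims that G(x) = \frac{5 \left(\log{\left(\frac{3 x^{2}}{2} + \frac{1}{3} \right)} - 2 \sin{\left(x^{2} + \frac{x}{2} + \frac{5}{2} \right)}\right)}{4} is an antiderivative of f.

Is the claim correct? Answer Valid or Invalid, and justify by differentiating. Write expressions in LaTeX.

Invalid: d/dx[G] - f = 5 x \cos{\left(x^{2} + \frac{x}{2} + \frac{5}{2} \right)} + \frac{5 \cos{\left(x^{2} + \frac{x}{2} + \frac{5}{2} \right)}}{4}, which is not 0.

d/dx[G] = \frac{- 180 x^{3} \cos{\left(x^{2} + \frac{x}{2} + \frac{5}{2} \right)} - 45 x^{2} \cos{\left(x^{2} + \frac{x}{2} + \frac{5}{2} \right)} - 40 x \cos{\left(x^{2} + \frac{x}{2} + \frac{5}{2} \right)} + 90 x - 10 \cos{\left(x^{2} + \frac{x}{2} + \frac{5}{2} \right)}}{36 x^{2} + 8}
d/dx[G] - f(x) = 5 x \cos{\left(x^{2} + \frac{x}{2} + \frac{5}{2} \right)} + \frac{5 \cos{\left(x^{2} + \frac{x}{2} + \frac{5}{2} \right)}}{4} != 0.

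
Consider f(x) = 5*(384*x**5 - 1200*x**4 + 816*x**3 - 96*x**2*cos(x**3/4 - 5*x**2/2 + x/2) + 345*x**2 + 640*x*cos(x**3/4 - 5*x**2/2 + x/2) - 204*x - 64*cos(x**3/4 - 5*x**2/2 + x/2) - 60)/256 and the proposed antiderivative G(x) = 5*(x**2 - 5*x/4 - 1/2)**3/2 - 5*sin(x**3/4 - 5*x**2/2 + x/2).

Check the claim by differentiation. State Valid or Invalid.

d/dx[G] = 15*x**5 - 375*x**4/8 + 255*x**3/8 - 15*x**2*cos(x**3/4 - 5*x**2/2 + x/2)/4 + 1725*x**2/128 + 25*x*cos(x**3/4 - 5*x**2/2 + x/2) - 255*x/32 - 5*cos(x**3/4 - 5*x**2/2 + x/2)/2 - 75/32
d/dx[G] - f(x) = 15*x**5/2 - 375*x**4/16 + 255*x**3/16 - 15*x**2*cos(x**3/4 - 5*x**2/2 + x/2)/8 + 1725*x**2/256 + 25*x*cos(x**3/4 - 5*x**2/2 + x/2)/2 - 255*x/64 - 5*cos(x**3/4 - 5*x**2/2 + x/2)/4 - 75/64 != 0.

Invalid: d/dx[G] - f = 15*x**5/2 - 375*x**4/16 + 255*x**3/16 - 15*x**2*cos(x**3/4 - 5*x**2/2 + x/2)/8 + 1725*x**2/256 + 25*x*cos(x**3/4 - 5*x**2/2 + x/2)/2 - 255*x/64 - 5*cos(x**3/4 - 5*x**2/2 + x/2)/4 - 75/64, which is not 0.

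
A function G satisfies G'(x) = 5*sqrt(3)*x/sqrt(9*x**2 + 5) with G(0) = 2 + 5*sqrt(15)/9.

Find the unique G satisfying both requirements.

G(x) = (5*sqrt(3)*sqrt(9*x**2 + 5) + 18)/9

The substitution u = 3*x**2 + 5/3 works: G'(x) is exactly (dG/du)*(du/dx) for that inner function.
A general antiderivative is 5*sqrt(3*x**2 + 5/3)/3 + C.
The condition gives C = 2 + 5*sqrt(15)/9 - (5*sqrt(15)/9) = 2.
So G(x) = (5*sqrt(3)*sqrt(9*x**2 + 5) + 18)/9.
Check: d/dx[(5*sqrt(3)*sqrt(9*x**2 + 5) + 18)/9] = 5*sqrt(3)*x/sqrt(9*x**2 + 5) = G'(x).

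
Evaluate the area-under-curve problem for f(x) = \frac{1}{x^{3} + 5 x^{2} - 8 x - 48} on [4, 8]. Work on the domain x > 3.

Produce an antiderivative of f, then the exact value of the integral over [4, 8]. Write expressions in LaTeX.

Antiderivative: F(x) = \frac{x \log{\left(x - 3 \right)} - x \log{\left(x + 4 \right)} + 4 \log{\left(x - 3 \right)} - 4 \log{\left(x + 4 \right)} + 7}{49 x + 196}; value = - \frac{\log{\left(12 \right)}}{49} - \frac{1}{168} + \frac{\log{\left(5 \right)}}{49} + \frac{\log{\left(8 \right)}}{49}

Factor the denominator (\left(x - 3\right) \left(x + 4\right)^{2}) and decompose: f = - \frac{1}{49 \left(x + 4\right)} - \frac{1}{7 \left(x + 4\right)^{2}} + \frac{1}{49 \left(x - 3\right)}; each piece integrates to a log, atan, or power term.
F(x) = \frac{x \log{\left(x - 3 \right)} - x \log{\left(x + 4 \right)} + 4 \log{\left(x - 3 \right)} - 4 \log{\left(x + 4 \right)} + 7}{49 x + 196} is an antiderivative of f.
Check: d/dx[\frac{x \log{\left(x - 3 \right)} - x \log{\left(x + 4 \right)} + 4 \log{\left(x - 3 \right)} - 4 \log{\left(x + 4 \right)} + 7}{49 x + 196}] = \frac{1}{x^{3} + 5 x^{2} - 8 x - 48} = f(x).
F(8) = - \frac{\log{\left(12 \right)}}{49} + \frac{1}{84} + \frac{\log{\left(5 \right)}}{49}; F(4) = \frac{1}{56} - \frac{\log{\left(8 \right)}}{49}.
Integral = F(8) - F(4) = - \frac{\log{\left(12 \right)}}{49} - \frac{1}{168} + \frac{\log{\left(5 \right)}}{49} + \frac{\log{\left(8 \right)}}{49}.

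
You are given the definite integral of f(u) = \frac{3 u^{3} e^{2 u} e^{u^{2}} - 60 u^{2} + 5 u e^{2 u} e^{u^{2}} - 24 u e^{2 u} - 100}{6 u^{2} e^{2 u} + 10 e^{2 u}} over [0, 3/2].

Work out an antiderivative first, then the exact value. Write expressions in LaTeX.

Since d/du undoes antidifferentiation here, F'(u) = f(u) is required of F(u).
F(u) = \frac{e^{u^{2}}}{4} - 2 \log{\left(u^{2} + \frac{5}{3} \right)} + 5 e^{- 2 u} is an antiderivative of f.
Check: d/du[\frac{e^{u^{2}}}{4} - 2 \log{\left(u^{2} + \frac{5}{3} \right)} + 5 e^{- 2 u}] = \frac{3 u^{3} e^{2 u} e^{u^{2}} - 60 u^{2} + 5 u e^{2 u} e^{u^{2}} - 24 u e^{2 u} - 100}{6 u^{2} e^{2 u} + 10 e^{2 u}} = f(u).
F(3/2) = - 2 \log{\left(\frac{47}{12} \right)} + \frac{5}{e^{3}} + \frac{e^{\frac{9}{4}}}{4}; F(0) = \frac{21}{4} - 2 \log{\left(\frac{5}{3} \right)}.
Integral = F(3/2) - F(0) = - \frac{21}{4} - 2 \log{\left(\frac{47}{12} \right)} + \frac{5}{e^{3}} + 2 \log{\left(\frac{5}{3} \right)} + \frac{e^{\frac{9}{4}}}{4}.

Antiderivative: F(u) = \frac{e^{u^{2}}}{4} - 2 \log{\left(u^{2} + \frac{5}{3} \right)} + 5 e^{- 2 u}; value = - \frac{21}{4} - 2 \log{\left(\frac{47}{12} \right)} + \frac{5}{e^{3}} + 2 \log{\left(\frac{5}{3} \right)} + \frac{e^{\frac{9}{4}}}{4}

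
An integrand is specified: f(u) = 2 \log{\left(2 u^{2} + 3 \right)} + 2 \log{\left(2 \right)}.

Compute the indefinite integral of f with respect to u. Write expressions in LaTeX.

Any candidate F(u) must reproduce f(u) exactly when differentiated.
Check: d/du[2 u \log{\left(2 u^{2} + 3 \right)} - 4 u + 2 u \log{\left(2 \right)} + 2 \sqrt{6} \operatorname{atan}{\left(\frac{\sqrt{6} u}{3} \right)}] = 2 \log{\left(2 u^{2} + 3 \right)} + 2 \log{\left(2 \right)} = f(u).

F(u) = 2 u \log{\left(2 u^{2} + 3 \right)} - 4 u + 2 u \log{\left(2 \right)} + 2 \sqrt{6} \operatorname{atan}{\left(\frac{\sqrt{6} u}{3} \right)} + C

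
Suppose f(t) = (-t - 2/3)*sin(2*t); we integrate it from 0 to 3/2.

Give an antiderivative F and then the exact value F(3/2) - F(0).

A candidate is checked by its d/dt: the result must match f(t).
F(t) = t*cos(2*t)/2 - sin(2*t)/4 + cos(2*t)/3 is an antiderivative of f.
Check: d/dt[t*cos(2*t)/2 - sin(2*t)/4 + cos(2*t)/3] = -t*sin(2*t) - 2*sin(2*t)/3, which equals f(t).
F(3/2) = 13*cos(3)/12 - sin(3)/4; F(0) = 1/3.
Integral = F(3/2) - F(0) = 13*cos(3)/12 - 1/3 - sin(3)/4.

Antiderivative: F(t) = t*cos(2*t)/2 - sin(2*t)/4 + cos(2*t)/3; value = 13*cos(3)/12 - 1/3 - sin(3)/4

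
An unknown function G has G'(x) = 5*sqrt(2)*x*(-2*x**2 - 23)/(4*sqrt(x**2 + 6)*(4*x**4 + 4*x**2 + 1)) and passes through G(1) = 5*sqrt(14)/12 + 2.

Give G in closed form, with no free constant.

Recognize the product-rule pattern: G'(x) = u'v + uv' with u = 5/(4*x**2 + 2), v = sqrt(x**2/2 + 3), so integration by parts undoes it.
A general antiderivative is 5*sqrt(x**2/2 + 3)/(4*x**2 + 2) + C.
The condition gives C = 5*sqrt(14)/12 + 2 - (5*sqrt(14)/12) = 2.
So G(x) = 5*sqrt(x**2/2 + 3)/(4*x**2 + 2) + 2.
Check: d/dx[5*sqrt(x**2/2 + 3)/(4*x**2 + 2) + 2] = (-10*x**3 - 115*x)/(8*sqrt(2)*x**4*sqrt(x**2 + 6) + 8*sqrt(2)*x**2*sqrt(x**2 + 6) + 2*sqrt(2)*sqrt(x**2 + 6)), which equals G'(x).

G(x) = 5*sqrt(x**2/2 + 3)/(4*x**2 + 2) + 2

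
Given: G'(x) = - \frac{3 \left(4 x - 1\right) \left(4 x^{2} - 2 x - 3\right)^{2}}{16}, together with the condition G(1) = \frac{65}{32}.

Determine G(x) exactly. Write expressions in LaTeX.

G(x) = \frac{64 - \left(4 x^{2} - 2 x - 3\right)^{3}}{32}

G'(x) matches the chain-rule pattern g'(h)*h' with inner function h(x) = 2 x^{2} - x - \frac{3}{2}; substituting u = h(x) collapses the integral.
A general antiderivative is - \frac{\left(2 x^{2} - x - \frac{3}{2}\right)^{3}}{4} + C.
The condition gives C = \frac{65}{32} - (\frac{1}{32}) = 2.
So G(x) = \frac{64 - \left(4 x^{2} - 2 x - 3\right)^{3}}{32}.
Check: d/dx[\frac{64 - \left(4 x^{2} - 2 x - 3\right)^{3}}{32}] = - 12 x^{5} + 15 x^{4} + 12 x^{3} - \frac{51 x^{2}}{4} - \frac{9 x}{2} + \frac{27}{16}, which equals G'(x).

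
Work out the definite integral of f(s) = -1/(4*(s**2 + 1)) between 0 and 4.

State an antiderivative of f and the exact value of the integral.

Whatever form F(s) takes, F'(s) = f(s) is non-negotiable.
F(s) = -atan(s)/4 is an antiderivative of f.
Check: d/ds[-atan(s)/4] = -1/(4*s**2 + 4), which equals f(s).
F(4) = -atan(4)/4; F(0) = 0.
Integral = F(4) - F(0) = -atan(4)/4.

Antiderivative: F(s) = -atan(s)/4; value = -atan(4)/4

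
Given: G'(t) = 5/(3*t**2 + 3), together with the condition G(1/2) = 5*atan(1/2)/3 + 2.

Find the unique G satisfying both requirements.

G(t) = 5*atan(t)/3 + 2

A candidate passes only if d/dt[G] lands on the given G'(t) exactly.
A general antiderivative is 5*atan(t)/3 + C.
The condition gives C = 5*atan(1/2)/3 + 2 - (5*atan(1/2)/3) = 2.
So G(t) = 5*atan(t)/3 + 2.
Check: d/dt[5*atan(t)/3 + 2] = 5/(3*t**2 + 3) = G'(t).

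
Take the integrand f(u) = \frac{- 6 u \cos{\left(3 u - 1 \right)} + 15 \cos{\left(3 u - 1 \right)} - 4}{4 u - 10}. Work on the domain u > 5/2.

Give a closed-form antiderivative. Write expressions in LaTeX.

An antiderivative is F(u) = - \log{\left(u - \frac{5}{2} \right)} - \frac{\sin{\left(3 u - 1 \right)}}{2}.

An antiderivative F(u) passes only if d/du[F] lands on f(u) exactly.
Check: d/du[- \log{\left(u - \frac{5}{2} \right)} - \frac{\sin{\left(3 u - 1 \right)}}{2}] = \frac{- 6 u \cos{\left(3 u - 1 \right)} + 15 \cos{\left(3 u - 1 \right)} - 4}{4 u - 10} = f(u).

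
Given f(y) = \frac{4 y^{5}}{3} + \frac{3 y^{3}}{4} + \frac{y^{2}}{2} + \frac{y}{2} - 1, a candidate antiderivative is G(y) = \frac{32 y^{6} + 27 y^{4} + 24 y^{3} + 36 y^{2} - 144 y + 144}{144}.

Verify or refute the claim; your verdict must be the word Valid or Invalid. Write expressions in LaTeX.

Valid. The derivative of G reproduces f.

d/dy[G] = \frac{4 y^{5}}{3} + \frac{3 y^{3}}{4} + \frac{y^{2}}{2} + \frac{y}{2} - 1
This equals f(y) exactly, so the claim holds.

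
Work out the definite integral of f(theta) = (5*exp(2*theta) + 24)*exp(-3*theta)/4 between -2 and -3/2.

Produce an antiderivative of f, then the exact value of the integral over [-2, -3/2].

A first test for any F(theta): its theta-derivative must equal f(theta) identically.
F(theta) = -5*exp(-theta)/4 - 2*exp(-3*theta) is an antiderivative of f.
Check: d/dtheta[-5*exp(-theta)/4 - 2*exp(-3*theta)] = (5*exp(2*theta) + 24)*exp(-3*theta)/4 = f(theta).
F(-3/2) = -2*exp(9/2) - 5*exp(3/2)/4; F(-2) = -2*exp(6) - 5*exp(2)/4.
Integral = F(-3/2) - F(-2) = -2*exp(9/2) - 5*exp(3/2)/4 + 5*exp(2)/4 + 2*exp(6).

Antiderivative: F(theta) = -5*exp(-theta)/4 - 2*exp(-3*theta); value = -2*exp(9/2) - 5*exp(3/2)/4 + 5*exp(2)/4 + 2*exp(6)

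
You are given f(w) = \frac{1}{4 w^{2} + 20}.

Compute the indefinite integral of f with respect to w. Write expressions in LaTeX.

A first test for any F(w): its w-derivative must equal f(w) identically.
Check: d/dw[\frac{\sqrt{5} \operatorname{atan}{\left(\frac{\sqrt{5} w}{5} \right)}}{20}] = \frac{1}{4 w^{2} + 20} = f(w).

F(w) = \frac{\sqrt{5} \operatorname{atan}{\left(\frac{\sqrt{5} w}{5} \right)}}{20} + C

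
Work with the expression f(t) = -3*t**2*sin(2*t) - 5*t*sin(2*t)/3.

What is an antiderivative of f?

An antiderivative is F(t) = 3*t**2*cos(2*t)/2 - 3*t*sin(2*t)/2 + 5*t*cos(2*t)/6 - 5*sin(2*t)/12 - 3*cos(2*t)/4.

Integrate term by term and add the pieces.
Check: d/dt[3*t**2*cos(2*t)/2 - 3*t*sin(2*t)/2 + 5*t*cos(2*t)/6 - 5*sin(2*t)/12 - 3*cos(2*t)/4] = -3*t**2*sin(2*t) - 5*t*sin(2*t)/3 = f(t).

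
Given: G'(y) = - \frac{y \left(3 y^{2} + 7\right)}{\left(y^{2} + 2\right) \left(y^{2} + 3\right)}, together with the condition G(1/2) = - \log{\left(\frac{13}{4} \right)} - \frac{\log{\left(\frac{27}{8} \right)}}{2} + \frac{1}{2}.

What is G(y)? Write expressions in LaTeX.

A candidate passes only if d/dy[G] lands on the given G'(y) exactly.
A general antiderivative is - \log{\left(y^{2} + 3 \right)} - \frac{\log{\left(\frac{3 y^{2}}{2} + 3 \right)}}{2} + C.
The condition gives C = - \log{\left(\frac{13}{4} \right)} - \frac{\log{\left(\frac{27}{8} \right)}}{2} + \frac{1}{2} - (- \log{\left(\frac{13}{4} \right)} - \frac{\log{\left(\frac{27}{8} \right)}}{2}) = \frac{1}{2}.
So G(y) = - \frac{2 \log{\left(y^{2} + 3 \right)} + \log{\left(\frac{3 y^{2}}{2} + 3 \right)} - 1}{2}.
Check: d/dy[- \frac{2 \log{\left(y^{2} + 3 \right)} + \log{\left(\frac{3 y^{2}}{2} + 3 \right)} - 1}{2}] = \frac{- 3 y^{3} - 7 y}{y^{4} + 5 y^{2} + 6}, which equals G'(y).

G(y) = - \frac{2 \log{\left(y^{2} + 3 \right)} + \log{\left(\frac{3 y^{2}}{2} + 3 \right)} - 1}{2}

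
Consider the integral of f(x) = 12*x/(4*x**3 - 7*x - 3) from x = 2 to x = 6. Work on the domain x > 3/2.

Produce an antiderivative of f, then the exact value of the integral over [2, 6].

The denominator factors as (x + 1)*(2*x - 3)*(2*x + 1); partial fractions split f into directly integrable pieces: 3/(2*x + 1) + 9/(5*(2*x - 3)) - 12/(5*(x + 1)).
F(x) = 3*(3*log(x - 3/2) + 5*log(x + 1/2) - 8*log(x + 1))/10 is an antiderivative of f.
Check: d/dx[3*(3*log(x - 3/2) + 5*log(x + 1/2) - 8*log(x + 1))/10] = 12*x/(4*x**3 - 7*x - 3) = f(x).
F(6) = -12*log(7)/5 + 9*log(9/2)/10 + 3*log(13/2)/2; F(2) = -12*log(3)/5 - 9*log(2)/10 + 3*log(5/2)/2.
Integral = F(6) - F(2) = -12*log(7)/5 - 3*log(5/2)/2 + 9*log(2)/10 + 9*log(9/2)/10 + 12*log(3)/5 + 3*log(13/2)/2.

Antiderivative: F(x) = 3*(3*log(x - 3/2) + 5*log(x + 1/2) - 8*log(x + 1))/10; value = -12*log(7)/5 - 3*log(5/2)/2 + 9*log(2)/10 + 9*log(9/2)/10 + 12*log(3)/5 + 3*log(13/2)/2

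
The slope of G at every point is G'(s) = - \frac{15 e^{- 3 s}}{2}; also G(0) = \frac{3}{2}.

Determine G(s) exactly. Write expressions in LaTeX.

A candidate passes only if d/ds[G] lands on the given G'(s) exactly.
A general antiderivative is \frac{5 e^{- 3 s}}{2} + C.
The condition gives C = \frac{3}{2} - (\frac{5}{2}) = -1.
So G(s) = -1 + \frac{5 e^{- 3 s}}{2}.
Check: d/ds[-1 + \frac{5 e^{- 3 s}}{2}] = - \frac{15 e^{- 3 s}}{2} = G'(s).

G(s) = -1 + \frac{5 e^{- 3 s}}{2}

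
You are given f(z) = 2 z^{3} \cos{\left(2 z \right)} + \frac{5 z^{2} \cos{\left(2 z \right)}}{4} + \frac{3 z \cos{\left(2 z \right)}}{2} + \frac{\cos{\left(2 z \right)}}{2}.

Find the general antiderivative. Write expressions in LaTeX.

Integrate term by term and add the pieces.
Check: d/dz[z^{3} \sin{\left(2 z \right)} + \frac{5 z^{2} \sin{\left(2 z \right)}}{8} + \frac{3 z^{2} \cos{\left(2 z \right)}}{2} - \frac{3 z \sin{\left(2 z \right)}}{4} + \frac{5 z \cos{\left(2 z \right)}}{8} - \frac{\sin{\left(2 z \right)}}{16} - \frac{3 \cos{\left(2 z \right)}}{8}] = 2 z^{3} \cos{\left(2 z \right)} + \frac{5 z^{2} \cos{\left(2 z \right)}}{4} + \frac{3 z \cos{\left(2 z \right)}}{2} + \frac{\cos{\left(2 z \right)}}{2} = f(z).

F(z) = z^{3} \sin{\left(2 z \right)} + \frac{5 z^{2} \sin{\left(2 z \right)}}{8} + \frac{3 z^{2} \cos{\left(2 z \right)}}{2} - \frac{3 z \sin{\left(2 z \right)}}{4} + \frac{5 z \cos{\left(2 z \right)}}{8} - \frac{\sin{\left(2 z \right)}}{16} - \frac{3 \cos{\left(2 z \right)}}{8} + C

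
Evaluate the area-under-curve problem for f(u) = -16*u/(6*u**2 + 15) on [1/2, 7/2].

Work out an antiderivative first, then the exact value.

f matches the chain-rule pattern g'(h)*h' with inner function h(u) = u**2 + 5/2; substituting w = h(u) collapses the integral.
F(u) = -4*log(u**2 + 5/2)/3 is an antiderivative of f.
Check: d/du[-4*log(u**2 + 5/2)/3] = -16*u/(6*u**2 + 15) = f(u).
F(7/2) = -4*log(59/4)/3; F(1/2) = -4*log(11/4)/3.
Integral = F(7/2) - F(1/2) = -4*log(59/4)/3 + 4*log(11/4)/3.

Antiderivative: F(u) = -4*log(u**2 + 5/2)/3; value = -4*log(59/4)/3 + 4*log(11/4)/3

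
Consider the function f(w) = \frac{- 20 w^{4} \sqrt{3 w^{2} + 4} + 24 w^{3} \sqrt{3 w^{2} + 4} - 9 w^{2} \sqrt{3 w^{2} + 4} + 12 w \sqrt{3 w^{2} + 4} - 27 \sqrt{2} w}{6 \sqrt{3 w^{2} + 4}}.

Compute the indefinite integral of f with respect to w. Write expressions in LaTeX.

Whatever form F(w) takes, F'(w) = f(w) is non-negotiable.
Check: d/dw[- \frac{2 w^{5}}{3} + w^{4} - \frac{w^{3}}{2} + w^{2} - 3 \sqrt{\frac{3 w^{2}}{2} + 2}] = \frac{- 20 w^{4} \sqrt{3 w^{2} + 4} + 24 w^{3} \sqrt{3 w^{2} + 4} - 9 w^{2} \sqrt{3 w^{2} + 4} + 12 w \sqrt{3 w^{2} + 4} - 27 \sqrt{2} w}{6 \sqrt{3 w^{2} + 4}} = f(w).

F(w) = - \frac{2 w^{5}}{3} + w^{4} - \frac{w^{3}}{2} + w^{2} - 3 \sqrt{\frac{3 w^{2}}{2} + 2} + C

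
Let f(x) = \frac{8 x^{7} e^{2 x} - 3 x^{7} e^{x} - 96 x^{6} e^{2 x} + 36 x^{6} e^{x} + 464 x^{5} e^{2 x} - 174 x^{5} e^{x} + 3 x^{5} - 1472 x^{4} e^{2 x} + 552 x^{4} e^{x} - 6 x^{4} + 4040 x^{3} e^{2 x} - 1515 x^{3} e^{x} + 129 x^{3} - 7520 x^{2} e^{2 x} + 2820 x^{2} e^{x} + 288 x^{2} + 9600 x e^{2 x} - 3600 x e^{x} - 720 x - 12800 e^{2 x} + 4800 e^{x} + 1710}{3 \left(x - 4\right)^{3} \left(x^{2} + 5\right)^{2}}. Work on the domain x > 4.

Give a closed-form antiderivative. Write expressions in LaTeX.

An antiderivative is F(x) = - \frac{x}{x^{2} + 5} + \frac{4 e^{2 x}}{3} - e^{x} - \frac{5}{x^{2} - 8 x + 16}.

A first test for any F(x): its x-derivative must equal f(x) identically.
Check: d/dx[- \frac{x}{x^{2} + 5} + \frac{4 e^{2 x}}{3} - e^{x} - \frac{5}{x^{2} - 8 x + 16}] = \frac{8 x^{7} e^{2 x} - 3 x^{7} e^{x} - 96 x^{6} e^{2 x} + 36 x^{6} e^{x} + 464 x^{5} e^{2 x} - 174 x^{5} e^{x} + 3 x^{5} - 1472 x^{4} e^{2 x} + 552 x^{4} e^{x} - 6 x^{4} + 4040 x^{3} e^{2 x} - 1515 x^{3} e^{x} + 129 x^{3} - 7520 x^{2} e^{2 x} + 2820 x^{2} e^{x} + 288 x^{2} + 9600 x e^{2 x} - 3600 x e^{x} - 720 x - 12800 e^{2 x} + 4800 e^{x} + 1710}{3 x^{7} - 36 x^{6} + 174 x^{5} - 552 x^{4} + 1515 x^{3} - 2820 x^{2} + 3600 x - 4800}, which equals f(x).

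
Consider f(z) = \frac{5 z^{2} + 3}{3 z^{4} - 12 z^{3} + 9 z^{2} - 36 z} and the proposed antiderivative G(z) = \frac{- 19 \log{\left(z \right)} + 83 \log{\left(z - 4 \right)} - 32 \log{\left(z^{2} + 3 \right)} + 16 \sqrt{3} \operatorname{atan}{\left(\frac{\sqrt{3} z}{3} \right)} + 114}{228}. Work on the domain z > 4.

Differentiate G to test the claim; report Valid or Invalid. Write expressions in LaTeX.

Valid. The derivative of G reproduces f.

d/dz[G] = \frac{5 z^{2} + 3}{3 z^{4} - 12 z^{3} + 9 z^{2} - 36 z}
This equals f(z) exactly, so the claim holds.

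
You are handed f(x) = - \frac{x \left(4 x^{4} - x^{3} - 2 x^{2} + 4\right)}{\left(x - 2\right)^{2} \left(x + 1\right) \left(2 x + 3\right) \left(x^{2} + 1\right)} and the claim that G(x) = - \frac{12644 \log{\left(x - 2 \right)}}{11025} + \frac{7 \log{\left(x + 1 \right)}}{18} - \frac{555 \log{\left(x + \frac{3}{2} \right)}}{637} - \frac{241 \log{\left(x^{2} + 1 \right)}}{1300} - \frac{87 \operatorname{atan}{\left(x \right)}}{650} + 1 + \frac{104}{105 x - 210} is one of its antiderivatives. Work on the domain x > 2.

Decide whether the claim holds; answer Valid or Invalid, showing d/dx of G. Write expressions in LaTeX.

d/dx[G] = \frac{- 4 x^{5} + x^{4} + 2 x^{3} - 4 x}{2 x^{6} - 3 x^{5} - 7 x^{4} + 5 x^{3} + 3 x^{2} + 8 x + 12}
This equals f(x) exactly, so the claim holds.

Valid - differentiating G returns exactly f.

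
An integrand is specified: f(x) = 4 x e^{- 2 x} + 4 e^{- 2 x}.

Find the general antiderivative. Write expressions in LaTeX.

F(x) = \left(- 2 x - 3\right) e^{- 2 x} + C

Recognize the product-rule pattern: f = u'v + uv' with u = - 2 x - 3, v = e^{- 2 x}, so integration by parts undoes it.
Check: d/dx[\left(- 2 x - 3\right) e^{- 2 x}] = \left(4 x + 4\right) e^{- 2 x}, which equals f(x).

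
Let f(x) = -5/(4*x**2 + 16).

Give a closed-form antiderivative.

Differentiate the proposed F(x) back; it has to land on f(x) exactly.
Check: d/dx[-5*atan(x/2)/8] = -5/(4*x**2 + 16) = f(x).

An antiderivative is F(x) = -5*atan(x/2)/8.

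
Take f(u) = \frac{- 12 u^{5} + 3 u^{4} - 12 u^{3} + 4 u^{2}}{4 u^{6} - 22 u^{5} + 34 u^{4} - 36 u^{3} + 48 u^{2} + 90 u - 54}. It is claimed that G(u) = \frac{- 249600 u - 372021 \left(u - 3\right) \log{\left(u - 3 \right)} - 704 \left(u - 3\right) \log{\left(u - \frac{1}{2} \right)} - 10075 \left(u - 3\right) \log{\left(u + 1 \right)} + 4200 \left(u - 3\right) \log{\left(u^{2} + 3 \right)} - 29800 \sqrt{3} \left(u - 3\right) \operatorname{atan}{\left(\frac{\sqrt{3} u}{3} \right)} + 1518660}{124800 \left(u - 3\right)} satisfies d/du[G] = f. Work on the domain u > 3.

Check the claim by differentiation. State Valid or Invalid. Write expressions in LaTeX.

d/du[G] = \frac{- 12 u^{5} + 3 u^{4} - 12 u^{3} + 4 u^{2}}{4 u^{6} - 22 u^{5} + 34 u^{4} - 36 u^{3} + 48 u^{2} + 90 u - 54}
This equals f(u) exactly, so the claim holds.

Valid: G'(u) = f(u).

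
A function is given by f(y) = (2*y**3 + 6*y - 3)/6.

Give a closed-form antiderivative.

Any candidate F(y) must reproduce f(y) exactly when differentiated.
Check: d/dy[y*(y**3 + 6*y - 6)/12] = y**3/3 + y - 1/2, which equals f(y).

An antiderivative is F(y) = y*(y**3 + 6*y - 6)/12.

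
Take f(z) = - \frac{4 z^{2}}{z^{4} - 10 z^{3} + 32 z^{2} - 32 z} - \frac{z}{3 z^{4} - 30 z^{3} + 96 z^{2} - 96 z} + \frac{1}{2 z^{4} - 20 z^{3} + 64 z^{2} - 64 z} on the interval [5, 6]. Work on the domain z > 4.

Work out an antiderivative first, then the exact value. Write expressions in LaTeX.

Antiderivative: F(z) = - \frac{\log{\left(z \right)}}{64} + \frac{391 \log{\left(z - 4 \right)}}{192} - \frac{97 \log{\left(z - 2 \right)}}{48} + \frac{389}{48 z - 192}; value = - \frac{389}{96} - \frac{97 \log{\left(4 \right)}}{48} - \frac{\log{\left(6 \right)}}{64} + \frac{\log{\left(5 \right)}}{64} + \frac{391 \log{\left(2 \right)}}{192} + \frac{97 \log{\left(3 \right)}}{48}

Factor the denominator (6 z \left(z - 4\right)^{2} \left(z - 2\right)) and decompose: f = - \frac{97}{48 \left(z - 2\right)} + \frac{391}{192 \left(z - 4\right)} - \frac{389}{48 \left(z - 4\right)^{2}} - \frac{1}{64 z}; each piece integrates to a log, atan, or power term.
F(z) = - \frac{\log{\left(z \right)}}{64} + \frac{391 \log{\left(z - 4 \right)}}{192} - \frac{97 \log{\left(z - 2 \right)}}{48} + \frac{389}{48 z - 192} is an antiderivative of f.
Check: d/dz[- \frac{\log{\left(z \right)}}{64} + \frac{391 \log{\left(z - 4 \right)}}{192} - \frac{97 \log{\left(z - 2 \right)}}{48} + \frac{389}{48 z - 192}] = \frac{- 24 z^{2} - 2 z + 3}{6 z^{4} - 60 z^{3} + 192 z^{2} - 192 z}, which equals f(z).
F(6) = - \frac{97 \log{\left(4 \right)}}{48} - \frac{\log{\left(6 \right)}}{64} + \frac{391 \log{\left(2 \right)}}{192} + \frac{389}{96}; F(5) = - \frac{97 \log{\left(3 \right)}}{48} - \frac{\log{\left(5 \right)}}{64} + \frac{389}{48}.
Integral = F(6) - F(5) = - \frac{389}{96} - \frac{97 \log{\left(4 \right)}}{48} - \frac{\log{\left(6 \right)}}{64} + \frac{\log{\left(5 \right)}}{64} + \frac{391 \log{\left(2 \right)}}{192} + \frac{97 \log{\left(3 \right)}}{48}.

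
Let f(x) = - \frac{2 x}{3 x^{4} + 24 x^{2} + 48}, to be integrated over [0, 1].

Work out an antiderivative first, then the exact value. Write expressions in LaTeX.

Antiderivative: F(x) = \frac{2}{6 x^{2} + 24}; value = - \frac{1}{60}

f matches the chain-rule pattern g'(h)*h' with inner function h(x) = 6 x^{2} + 24; substituting u = h(x) collapses the integral.
F(x) = \frac{2}{6 x^{2} + 24} is an antiderivative of f.
Check: d/dx[\frac{2}{6 x^{2} + 24}] = - \frac{2 x}{3 x^{4} + 24 x^{2} + 48} = f(x).
F(1) = \frac{1}{15}; F(0) = \frac{1}{12}.
Integral = F(1) - F(0) = - \frac{1}{60}.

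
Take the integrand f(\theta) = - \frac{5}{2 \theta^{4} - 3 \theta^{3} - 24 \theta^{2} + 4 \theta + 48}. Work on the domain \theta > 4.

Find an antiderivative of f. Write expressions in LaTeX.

An antiderivative is F(\theta) = \frac{- 49 \left(\theta + 2\right) \log{\left(\theta - 4 \right)} + 144 \left(\theta + 2\right) \log{\left(\theta - \frac{3}{2} \right)} - 95 \left(\theta + 2\right) \log{\left(\theta + 2 \right)} + 210}{1764 \left(\theta + 2\right)}.

Factor the denominator (\left(\theta - 4\right) \left(\theta + 2\right)^{2} \left(2 \theta - 3\right)) and decompose: f = \frac{8}{49 \left(2 \theta - 3\right)} - \frac{95}{1764 \left(\theta + 2\right)} - \frac{5}{42 \left(\theta + 2\right)^{2}} - \frac{1}{36 \left(\theta - 4\right)}; each piece integrates to a log, atan, or power term.
Check: d/d\theta[\frac{- 49 \left(\theta + 2\right) \log{\left(\theta - 4 \right)} + 144 \left(\theta + 2\right) \log{\left(\theta - \frac{3}{2} \right)} - 95 \left(\theta + 2\right) \log{\left(\theta + 2 \right)} + 210}{1764 \left(\theta + 2\right)}] = - \frac{5}{2 \theta^{4} - 3 \theta^{3} - 24 \theta^{2} + 4 \theta + 48} = f(\theta).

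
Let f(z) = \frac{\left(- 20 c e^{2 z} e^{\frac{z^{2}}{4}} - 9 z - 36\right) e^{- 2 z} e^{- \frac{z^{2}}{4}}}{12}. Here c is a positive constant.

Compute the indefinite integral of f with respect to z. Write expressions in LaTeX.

F(z) = \frac{\left(- 10 c z e^{2 z} e^{\frac{z^{2}}{4}} + 9\right) e^{- 2 z} e^{- \frac{z^{2}}{4}}}{6} + C

An antiderivative F(z) passes only if d/dz[F] lands on f(z) exactly.
Check: d/dz[\frac{\left(- 10 c z e^{2 z} e^{\frac{z^{2}}{4}} + 9\right) e^{- 2 z} e^{- \frac{z^{2}}{4}}}{6}] = \frac{\left(- 20 c e^{2 z} e^{\frac{z^{2}}{4}} - 9 z - 36\right) e^{- 2 z} e^{- \frac{z^{2}}{4}}}{12} = f(z).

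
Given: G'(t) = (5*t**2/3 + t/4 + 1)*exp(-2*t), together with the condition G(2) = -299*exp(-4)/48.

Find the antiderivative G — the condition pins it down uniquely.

Recognize the product-rule pattern: G'(t) = u'v + uv' with u = -5*t**2/6 - 23*t/24 - 47/48, v = exp(-2*t), so integration by parts undoes it.
A general antiderivative is (-40*t**2 - 46*t - 47)*exp(-2*t)/48 + C.
The condition gives C = -299*exp(-4)/48 - (-299*exp(-4)/48) = 0.
So G(t) = (-40*t**2 - 46*t - 47)*exp(-2*t)/48.
Check: d/dt[(-40*t**2 - 46*t - 47)*exp(-2*t)/48] = (20*t**2 + 3*t + 12)*exp(-2*t)/12, which equals G'(t).

G(t) = (-40*t**2 - 46*t - 47)*exp(-2*t)/48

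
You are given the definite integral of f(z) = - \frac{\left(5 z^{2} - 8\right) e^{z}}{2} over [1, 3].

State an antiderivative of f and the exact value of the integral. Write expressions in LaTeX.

f has the shape u'v + uv' for u = - \frac{5 z^{2}}{2} + 5 z - 1 and v = e^{z} — it is the derivative of the product u*v.
F(z) = \frac{\left(- 5 z^{2} + 10 z - 2\right) e^{z}}{2} is an antiderivative of f.
Check: d/dz[\frac{\left(- 5 z^{2} + 10 z - 2\right) e^{z}}{2}] = - \frac{5 z^{2} e^{z}}{2} + 4 e^{z}, which equals f(z).
F(3) = - \frac{17 e^{3}}{2}; F(1) = \frac{3 e}{2}.
Integral = F(3) - F(1) = - \frac{17 e^{3}}{2} - \frac{3 e}{2}.

Antiderivative: F(z) = \frac{\left(- 5 z^{2} + 10 z - 2\right) e^{z}}{2}; value = - \frac{17 e^{3}}{2} - \frac{3 e}{2}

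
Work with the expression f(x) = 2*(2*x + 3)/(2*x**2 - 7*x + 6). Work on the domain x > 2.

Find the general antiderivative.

F(x) = 2*(7*log(x - 2) - 6*log(x - 3/2)) + C

The denominator factors as (x - 2)*(2*x - 3); partial fractions split f into directly integrable pieces: -24/(2*x - 3) + 14/(x - 2).
Check: d/dx[2*(7*log(x - 2) - 6*log(x - 3/2))] = (4*x + 6)/(2*x**2 - 7*x + 6), which equals f(x).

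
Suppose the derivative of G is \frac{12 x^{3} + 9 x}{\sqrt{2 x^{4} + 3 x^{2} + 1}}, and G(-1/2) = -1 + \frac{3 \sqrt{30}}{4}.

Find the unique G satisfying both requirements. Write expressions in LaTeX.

The substitution u = 2 x^{4} + 3 x^{2} + 1 works: G'(x) is exactly (dG/du)*(du/dx) for that inner function.
A general antiderivative is 3 \sqrt{2 x^{4} + 3 x^{2} + 1} + C.
The condition gives C = -1 + \frac{3 \sqrt{30}}{4} - (\frac{3 \sqrt{30}}{4}) = -1.
So G(x) = 3 \sqrt{2 x^{4} + 3 x^{2} + 1} - 1.
Check: d/dx[3 \sqrt{2 x^{4} + 3 x^{2} + 1} - 1] = \frac{12 x^{3} + 9 x}{\sqrt{2 x^{4} + 3 x^{2} + 1}} = G'(x).

G(x) = 3 \sqrt{2 x^{4} + 3 x^{2} + 1} - 1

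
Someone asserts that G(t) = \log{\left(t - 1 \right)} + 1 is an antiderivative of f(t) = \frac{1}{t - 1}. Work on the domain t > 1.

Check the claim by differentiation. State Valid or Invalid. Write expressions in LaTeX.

d/dt[G] = \frac{1}{t - 1}
This equals f(t) exactly, so the claim holds.

Valid: G'(t) = f(t).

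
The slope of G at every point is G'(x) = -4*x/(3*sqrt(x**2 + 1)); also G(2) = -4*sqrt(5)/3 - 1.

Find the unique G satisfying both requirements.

G(x) = -4*sqrt(x**2 + 1)/3 - 1

The substitution u = x**2 + 1 works: G'(x) is exactly (dG/du)*(du/dx) for that inner function.
A general antiderivative is -4*sqrt(x**2 + 1)/3 + C.
The condition gives C = -4*sqrt(5)/3 - 1 - (-4*sqrt(5)/3) = -1.
So G(x) = -4*sqrt(x**2 + 1)/3 - 1.
Check: d/dx[-4*sqrt(x**2 + 1)/3 - 1] = -4*x/(3*sqrt(x**2 + 1)) = G'(x).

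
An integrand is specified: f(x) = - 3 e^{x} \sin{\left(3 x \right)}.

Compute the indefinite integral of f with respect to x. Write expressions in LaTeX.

F(x) = - \frac{3 e^{x} \sin{\left(3 x \right)}}{10} + \frac{9 e^{x} \cos{\left(3 x \right)}}{10} + C

For F(x) to be correct the identity F'(x) - f(x) = 0 must hold.
Check: d/dx[- \frac{3 e^{x} \sin{\left(3 x \right)}}{10} + \frac{9 e^{x} \cos{\left(3 x \right)}}{10}] = - 3 e^{x} \sin{\left(3 x \right)} = f(x).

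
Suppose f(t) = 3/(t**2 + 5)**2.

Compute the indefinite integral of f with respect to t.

An antiderivative F(t) passes only if d/dt[F] lands on f(t) exactly.
Check: d/dt[(3*sqrt(5)*t**2*atan(sqrt(5)*t/5) + 15*t + 15*sqrt(5)*atan(sqrt(5)*t/5))/(50*t**2 + 250)] = 3/(t**4 + 10*t**2 + 25), which equals f(t).

F(t) = (3*sqrt(5)*t**2*atan(sqrt(5)*t/5) + 15*t + 15*sqrt(5)*atan(sqrt(5)*t/5))/(50*t**2 + 250) + C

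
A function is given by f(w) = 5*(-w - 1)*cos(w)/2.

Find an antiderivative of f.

Differentiate the proposed F(w) back; it has to land on f(w) exactly.
Check: d/dw[-5*w*sin(w)/2 - 5*sin(w)/2 - 5*cos(w)/2] = -5*w*cos(w)/2 - 5*cos(w)/2, which equals f(w).

An antiderivative is F(w) = -5*w*sin(w)/2 - 5*sin(w)/2 - 5*cos(w)/2.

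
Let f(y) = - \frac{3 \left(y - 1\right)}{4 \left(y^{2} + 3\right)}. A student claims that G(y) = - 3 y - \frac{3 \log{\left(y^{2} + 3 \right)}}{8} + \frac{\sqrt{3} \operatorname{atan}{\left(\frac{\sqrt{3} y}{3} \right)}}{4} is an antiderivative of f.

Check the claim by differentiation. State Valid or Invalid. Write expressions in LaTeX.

d/dy[G] = \frac{- 12 y^{2} - 3 y - 33}{4 y^{2} + 12}
d/dy[G] - f(y) = -3 != 0.

Invalid: d/dy[G] - f = -3, which is not 0.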